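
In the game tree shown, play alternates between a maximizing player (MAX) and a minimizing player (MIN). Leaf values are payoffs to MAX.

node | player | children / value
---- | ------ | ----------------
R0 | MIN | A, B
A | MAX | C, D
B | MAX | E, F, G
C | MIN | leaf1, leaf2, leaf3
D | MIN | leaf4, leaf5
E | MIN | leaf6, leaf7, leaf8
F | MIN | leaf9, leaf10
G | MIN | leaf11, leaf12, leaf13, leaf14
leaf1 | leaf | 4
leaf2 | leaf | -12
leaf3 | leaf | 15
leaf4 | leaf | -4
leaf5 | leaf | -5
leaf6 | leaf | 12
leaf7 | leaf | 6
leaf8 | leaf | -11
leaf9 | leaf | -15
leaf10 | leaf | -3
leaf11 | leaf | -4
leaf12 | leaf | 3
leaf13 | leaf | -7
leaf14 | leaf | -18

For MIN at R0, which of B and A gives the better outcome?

E (MIN): min(12, 6, -11) = -11
F (MIN): min(-15, -3) = -15
G (MIN): min(-4, 3, -7, -18) = -18
B (MAX): max(-11, -15, -18) = -11
C (MIN): min(4, -12, 15) = -12
D (MIN): min(-4, -5) = -5
A (MAX): max(-12, -5) = -5
MIN prefers the lower value; B=-11, A=-5. B is better since -11 < -5.

B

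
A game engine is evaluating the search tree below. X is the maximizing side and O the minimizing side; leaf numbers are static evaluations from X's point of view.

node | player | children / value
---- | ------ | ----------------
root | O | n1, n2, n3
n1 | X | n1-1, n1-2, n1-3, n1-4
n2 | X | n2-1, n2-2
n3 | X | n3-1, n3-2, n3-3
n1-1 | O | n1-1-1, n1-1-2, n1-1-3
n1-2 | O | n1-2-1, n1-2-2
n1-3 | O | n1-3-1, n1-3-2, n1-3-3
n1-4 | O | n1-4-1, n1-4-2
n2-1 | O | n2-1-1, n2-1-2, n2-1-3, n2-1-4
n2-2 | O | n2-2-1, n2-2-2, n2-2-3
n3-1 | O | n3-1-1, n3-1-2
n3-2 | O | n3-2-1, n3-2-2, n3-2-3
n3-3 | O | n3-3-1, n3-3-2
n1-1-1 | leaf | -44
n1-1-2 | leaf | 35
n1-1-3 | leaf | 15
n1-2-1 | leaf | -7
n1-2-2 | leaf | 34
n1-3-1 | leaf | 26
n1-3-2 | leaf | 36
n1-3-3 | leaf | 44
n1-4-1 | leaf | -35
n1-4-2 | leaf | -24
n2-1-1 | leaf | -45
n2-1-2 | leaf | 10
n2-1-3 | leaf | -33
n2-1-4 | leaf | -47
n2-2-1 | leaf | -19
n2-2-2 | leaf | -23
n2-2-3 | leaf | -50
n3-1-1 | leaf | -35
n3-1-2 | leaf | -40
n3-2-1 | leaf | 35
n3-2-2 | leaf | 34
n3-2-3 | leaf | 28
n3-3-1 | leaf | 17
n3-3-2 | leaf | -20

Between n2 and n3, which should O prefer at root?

n2

n2-1 (O): min(-45, 10, -33, -47) = -47
n2-2 (O): min(-19, -23, -50) = -50
n2 (X): max(-47, -50) = -47
n3-1 (O): min(-35, -40) = -40
n3-2 (O): min(35, 34, 28) = 28
n3-3 (O): min(17, -20) = -20
n3 (X): max(-40, 28, -20) = 28
O prefers the lower value; n2=-47, n3=28. n2 is better since -47 < 28.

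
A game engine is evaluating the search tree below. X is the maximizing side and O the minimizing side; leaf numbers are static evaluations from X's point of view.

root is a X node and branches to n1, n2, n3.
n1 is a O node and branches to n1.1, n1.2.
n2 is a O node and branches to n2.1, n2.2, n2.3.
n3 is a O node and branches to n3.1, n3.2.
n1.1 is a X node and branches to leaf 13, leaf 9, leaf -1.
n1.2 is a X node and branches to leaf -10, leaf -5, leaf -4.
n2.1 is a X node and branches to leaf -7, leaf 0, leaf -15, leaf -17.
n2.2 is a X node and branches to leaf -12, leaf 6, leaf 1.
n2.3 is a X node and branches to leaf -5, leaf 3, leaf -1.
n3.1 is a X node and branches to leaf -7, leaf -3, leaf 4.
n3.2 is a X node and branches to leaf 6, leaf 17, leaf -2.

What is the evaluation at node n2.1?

n2.1 (X): max(-7, 0, -15, -17) = 0

0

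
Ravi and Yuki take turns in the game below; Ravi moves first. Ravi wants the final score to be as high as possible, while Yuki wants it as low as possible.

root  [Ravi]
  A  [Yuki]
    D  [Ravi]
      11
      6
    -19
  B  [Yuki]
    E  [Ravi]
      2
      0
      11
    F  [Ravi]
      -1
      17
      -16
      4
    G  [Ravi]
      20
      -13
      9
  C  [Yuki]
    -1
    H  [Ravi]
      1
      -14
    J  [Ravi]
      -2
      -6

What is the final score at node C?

-2

H (Ravi): max(1, -14) = 1
J (Ravi): max(-2, -6) = -2
C (Yuki): min(-1, 1, -2) = -2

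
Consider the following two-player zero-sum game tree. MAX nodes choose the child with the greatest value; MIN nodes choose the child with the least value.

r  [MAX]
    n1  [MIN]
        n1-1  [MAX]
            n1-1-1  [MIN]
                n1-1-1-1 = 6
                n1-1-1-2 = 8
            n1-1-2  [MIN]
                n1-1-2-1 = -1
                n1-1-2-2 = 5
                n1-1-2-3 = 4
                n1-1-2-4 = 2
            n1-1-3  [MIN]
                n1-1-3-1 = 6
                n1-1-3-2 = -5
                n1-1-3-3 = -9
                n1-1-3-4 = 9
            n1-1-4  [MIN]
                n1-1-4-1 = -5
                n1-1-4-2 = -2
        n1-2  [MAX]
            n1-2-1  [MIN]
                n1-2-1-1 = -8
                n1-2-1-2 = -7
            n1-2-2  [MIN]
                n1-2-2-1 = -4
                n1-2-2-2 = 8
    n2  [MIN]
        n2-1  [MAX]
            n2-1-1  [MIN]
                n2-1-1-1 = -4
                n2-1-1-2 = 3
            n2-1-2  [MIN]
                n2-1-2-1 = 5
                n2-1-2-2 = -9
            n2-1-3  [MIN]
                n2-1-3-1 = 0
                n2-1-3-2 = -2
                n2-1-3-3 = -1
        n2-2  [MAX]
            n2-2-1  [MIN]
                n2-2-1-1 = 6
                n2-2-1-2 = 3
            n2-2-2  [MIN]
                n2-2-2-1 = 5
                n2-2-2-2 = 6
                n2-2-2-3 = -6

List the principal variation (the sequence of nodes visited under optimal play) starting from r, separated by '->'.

r -> n2 -> n2-1 -> n2-1-3 -> n2-1-3-2

n1-1-1 (MIN): min(6, 8) = 6
n1-1-2 (MIN): min(-1, 5, 4, 2) = -1
n1-1-3 (MIN): min(6, -5, -9, 9) = -9
n1-1-4 (MIN): min(-5, -2) = -5
n1-1 (MAX): max(6, -1, -9, -5) = 6
n1-2-1 (MIN): min(-8, -7) = -8
n1-2-2 (MIN): min(-4, 8) = -4
n1-2 (MAX): max(-8, -4) = -4
n1 (MIN): min(6, -4) = -4
n2-1-1 (MIN): min(-4, 3) = -4
n2-1-2 (MIN): min(5, -9) = -9
n2-1-3 (MIN): min(0, -2, -1) = -2
n2-1 (MAX): max(-4, -9, -2) = -2
n2-2-1 (MIN): min(6, 3) = 3
n2-2-2 (MIN): min(5, 6, -6) = -6
n2-2 (MAX): max(3, -6) = 3
n2 (MIN): min(-2, 3) = -2
r (MAX): max(-4, -2) = -2
At r, MAX picks n2 (highest: -2).
At n2, MIN picks n2-1 (lowest: -2).
At n2-1, MAX picks n2-1-3 (highest: -2).
At n2-1-3, MIN picks n2-1-3-2 (lowest: -2).
Terminal value -2.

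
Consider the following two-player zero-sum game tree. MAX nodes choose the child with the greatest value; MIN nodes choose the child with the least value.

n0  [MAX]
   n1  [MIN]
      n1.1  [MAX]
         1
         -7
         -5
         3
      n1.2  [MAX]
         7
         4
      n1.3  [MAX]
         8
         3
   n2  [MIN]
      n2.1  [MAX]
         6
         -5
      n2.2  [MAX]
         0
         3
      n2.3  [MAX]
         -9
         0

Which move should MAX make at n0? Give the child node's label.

n1.1 (MAX): max(1, -7, -5, 3) = 3
n1.2 (MAX): max(7, 4) = 7
n1.3 (MAX): max(8, 3) = 8
n1 (MIN): min(3, 7, 8) = 3
n2.1 (MAX): max(6, -5) = 6
n2.2 (MAX): max(0, 3) = 3
n2.3 (MAX): max(-9, 0) = 0
n2 (MIN): min(6, 3, 0) = 0
n0 (MAX): max(3, 0) = 3
MAX at n0 wants the highest of {n1=3, n2=0}, so chooses n1.

n1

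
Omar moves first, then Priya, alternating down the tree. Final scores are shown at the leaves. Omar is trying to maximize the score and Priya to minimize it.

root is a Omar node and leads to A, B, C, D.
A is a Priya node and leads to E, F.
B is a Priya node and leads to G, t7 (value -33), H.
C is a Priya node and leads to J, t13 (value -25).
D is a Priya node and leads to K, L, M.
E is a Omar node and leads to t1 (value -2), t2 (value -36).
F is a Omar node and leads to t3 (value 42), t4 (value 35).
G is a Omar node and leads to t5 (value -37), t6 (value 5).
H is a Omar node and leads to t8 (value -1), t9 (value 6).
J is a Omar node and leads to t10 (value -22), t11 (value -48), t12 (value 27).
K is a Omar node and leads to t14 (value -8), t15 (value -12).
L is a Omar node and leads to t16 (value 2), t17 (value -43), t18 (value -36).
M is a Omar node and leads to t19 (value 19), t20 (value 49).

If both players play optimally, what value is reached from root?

E (Omar): max(-2, -36) = -2
F (Omar): max(42, 35) = 42
A (Priya): min(-2, 42) = -2
G (Omar): max(-37, 5) = 5
H (Omar): max(-1, 6) = 6
B (Priya): min(5, -33, 6) = -33
J (Omar): max(-22, -48, 27) = 27
C (Priya): min(27, -25) = -25
K (Omar): max(-8, -12) = -8
L (Omar): max(2, -43, -36) = 2
M (Omar): max(19, 49) = 49
D (Priya): min(-8, 2, 49) = -8
root (Omar): max(-2, -33, -25, -8) = -2

-2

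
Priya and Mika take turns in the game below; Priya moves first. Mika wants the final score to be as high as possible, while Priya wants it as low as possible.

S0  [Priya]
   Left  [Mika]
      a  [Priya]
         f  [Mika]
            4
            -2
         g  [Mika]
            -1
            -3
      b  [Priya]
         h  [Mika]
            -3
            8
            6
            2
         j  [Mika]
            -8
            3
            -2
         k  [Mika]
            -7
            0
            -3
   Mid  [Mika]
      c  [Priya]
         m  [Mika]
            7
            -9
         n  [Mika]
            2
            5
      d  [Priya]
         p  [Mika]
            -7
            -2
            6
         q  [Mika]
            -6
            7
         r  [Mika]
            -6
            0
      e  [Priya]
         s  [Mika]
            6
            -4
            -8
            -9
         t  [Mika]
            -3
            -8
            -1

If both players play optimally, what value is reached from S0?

f (Mika): max(4, -2) = 4
g (Mika): max(-1, -3) = -1
a (Priya): min(4, -1) = -1
h (Mika): max(-3, 8, 6, 2) = 8
j (Mika): max(-8, 3, -2) = 3
k (Mika): max(-7, 0, -3) = 0
b (Priya): min(8, 3, 0) = 0
Left (Mika): max(-1, 0) = 0
m (Mika): max(7, -9) = 7
n (Mika): max(2, 5) = 5
c (Priya): min(7, 5) = 5
p (Mika): max(-7, -2, 6) = 6
q (Mika): max(-6, 7) = 7
r (Mika): max(-6, 0) = 0
d (Priya): min(6, 7, 0) = 0
s (Mika): max(6, -4, -8, -9) = 6
t (Mika): max(-3, -8, -1) = -1
e (Priya): min(6, -1) = -1
Mid (Mika): max(5, 0, -1) = 5
S0 (Priya): min(0, 5) = 0

0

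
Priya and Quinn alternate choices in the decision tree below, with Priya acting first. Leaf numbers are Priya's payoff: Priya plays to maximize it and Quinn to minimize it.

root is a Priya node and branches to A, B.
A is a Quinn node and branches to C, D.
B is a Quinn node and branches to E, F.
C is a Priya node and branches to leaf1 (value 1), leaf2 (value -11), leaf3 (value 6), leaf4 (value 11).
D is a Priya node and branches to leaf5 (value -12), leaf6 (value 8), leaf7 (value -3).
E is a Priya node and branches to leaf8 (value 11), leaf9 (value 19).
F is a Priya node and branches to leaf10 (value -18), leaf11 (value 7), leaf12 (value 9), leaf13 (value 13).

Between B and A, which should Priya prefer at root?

B

E (Priya): max(11, 19) = 19
F (Priya): max(-18, 7, 9, 13) = 13
B (Quinn): min(19, 13) = 13
C (Priya): max(1, -11, 6, 11) = 11
D (Priya): max(-12, 8, -3) = 8
A (Quinn): min(11, 8) = 8
Priya prefers the higher value; B=13, A=8. B is better since 13 > 8.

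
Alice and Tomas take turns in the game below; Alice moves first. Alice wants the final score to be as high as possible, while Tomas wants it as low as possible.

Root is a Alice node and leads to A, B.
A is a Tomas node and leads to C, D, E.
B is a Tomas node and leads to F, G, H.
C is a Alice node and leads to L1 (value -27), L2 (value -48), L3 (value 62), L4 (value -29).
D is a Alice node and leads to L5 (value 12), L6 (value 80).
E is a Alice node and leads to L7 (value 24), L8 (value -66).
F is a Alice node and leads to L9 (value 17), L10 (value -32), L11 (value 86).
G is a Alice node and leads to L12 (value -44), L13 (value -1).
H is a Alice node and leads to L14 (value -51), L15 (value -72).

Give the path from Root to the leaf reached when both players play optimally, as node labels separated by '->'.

Root -> A -> E -> L7

C (Alice): max(-27, -48, 62, -29) = 62
D (Alice): max(12, 80) = 80
E (Alice): max(24, -66) = 24
A (Tomas): min(62, 80, 24) = 24
F (Alice): max(17, -32, 86) = 86
G (Alice): max(-44, -1) = -1
H (Alice): max(-51, -72) = -51
B (Tomas): min(86, -1, -51) = -51
Root (Alice): max(24, -51) = 24
At Root, Alice picks A (highest: 24).
At A, Tomas picks E (lowest: 24).
At E, Alice picks L7 (highest: 24).
Terminal value 24.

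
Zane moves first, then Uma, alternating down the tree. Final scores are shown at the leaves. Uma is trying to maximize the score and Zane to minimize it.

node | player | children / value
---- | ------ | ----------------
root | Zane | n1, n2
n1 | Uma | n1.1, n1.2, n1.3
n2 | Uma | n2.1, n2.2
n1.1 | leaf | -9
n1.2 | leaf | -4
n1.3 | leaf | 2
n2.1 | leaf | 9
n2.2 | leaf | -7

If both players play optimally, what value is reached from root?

n1 (Uma): max(-9, -4, 2) = 2
n2 (Uma): max(9, -7) = 9
root (Zane): min(2, 9) = 2

2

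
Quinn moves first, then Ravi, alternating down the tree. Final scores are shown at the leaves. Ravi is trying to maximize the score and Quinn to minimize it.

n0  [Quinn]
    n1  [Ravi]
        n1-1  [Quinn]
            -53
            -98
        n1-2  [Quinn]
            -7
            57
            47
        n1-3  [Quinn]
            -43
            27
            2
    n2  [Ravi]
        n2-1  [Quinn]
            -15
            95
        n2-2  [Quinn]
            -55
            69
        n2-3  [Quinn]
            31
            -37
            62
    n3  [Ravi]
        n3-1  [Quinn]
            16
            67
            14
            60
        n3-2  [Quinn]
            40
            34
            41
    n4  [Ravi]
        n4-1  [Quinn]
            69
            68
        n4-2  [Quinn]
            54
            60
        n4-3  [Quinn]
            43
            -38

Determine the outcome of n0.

n1-1 (Quinn): min(-53, -98) = -98
n1-2 (Quinn): min(-7, 57, 47) = -7
n1-3 (Quinn): min(-43, 27, 2) = -43
n1 (Ravi): max(-98, -7, -43) = -7
n2-1 (Quinn): min(-15, 95) = -15
n2-2 (Quinn): min(-55, 69) = -55
n2-3 (Quinn): min(31, -37, 62) = -37
n2 (Ravi): max(-15, -55, -37) = -15
n3-1 (Quinn): min(16, 67, 14, 60) = 14
n3-2 (Quinn): min(40, 34, 41) = 34
n3 (Ravi): max(14, 34) = 34
n4-1 (Quinn): min(69, 68) = 68
n4-2 (Quinn): min(54, 60) = 54
n4-3 (Quinn): min(43, -38) = -38
n4 (Ravi): max(68, 54, -38) = 68
n0 (Quinn): min(-7, -15, 34, 68) = -15

-15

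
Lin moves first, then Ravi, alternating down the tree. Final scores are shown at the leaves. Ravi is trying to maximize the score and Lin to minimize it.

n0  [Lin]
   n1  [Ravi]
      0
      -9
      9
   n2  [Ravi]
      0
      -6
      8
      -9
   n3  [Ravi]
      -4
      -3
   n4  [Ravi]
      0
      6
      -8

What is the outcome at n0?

n1 (Ravi): max(0, -9, 9) = 9
n2 (Ravi): max(0, -6, 8, -9) = 8
n3 (Ravi): max(-4, -3) = -3
n4 (Ravi): max(0, 6, -8) = 6
n0 (Lin): min(9, 8, -3, 6) = -3

-3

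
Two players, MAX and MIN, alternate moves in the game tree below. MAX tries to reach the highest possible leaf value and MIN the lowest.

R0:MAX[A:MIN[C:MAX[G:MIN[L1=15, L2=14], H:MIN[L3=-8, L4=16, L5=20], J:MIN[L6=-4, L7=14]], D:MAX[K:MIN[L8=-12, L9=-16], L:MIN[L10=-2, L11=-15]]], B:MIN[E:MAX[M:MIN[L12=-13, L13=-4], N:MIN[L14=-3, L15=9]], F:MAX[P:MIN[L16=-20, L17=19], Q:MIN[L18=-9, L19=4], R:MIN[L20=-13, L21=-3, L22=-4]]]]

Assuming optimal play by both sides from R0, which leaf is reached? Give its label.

L18

G (MIN): min(15, 14) = 14
H (MIN): min(-8, 16, 20) = -8
J (MIN): min(-4, 14) = -4
C (MAX): max(14, -8, -4) = 14
K (MIN): min(-12, -16) = -16
L (MIN): min(-2, -15) = -15
D (MAX): max(-16, -15) = -15
A (MIN): min(14, -15) = -15
M (MIN): min(-13, -4) = -13
N (MIN): min(-3, 9) = -3
E (MAX): max(-13, -3) = -3
P (MIN): min(-20, 19) = -20
Q (MIN): min(-9, 4) = -9
R (MIN): min(-13, -3, -4) = -13
F (MAX): max(-20, -9, -13) = -9
B (MIN): min(-3, -9) = -9
R0 (MAX): max(-15, -9) = -9
At R0, MAX picks B (highest: -9).
At B, MIN picks F (lowest: -9).
At F, MAX picks Q (highest: -9).
At Q, MIN picks L18 (lowest: -9).
Terminal value -9.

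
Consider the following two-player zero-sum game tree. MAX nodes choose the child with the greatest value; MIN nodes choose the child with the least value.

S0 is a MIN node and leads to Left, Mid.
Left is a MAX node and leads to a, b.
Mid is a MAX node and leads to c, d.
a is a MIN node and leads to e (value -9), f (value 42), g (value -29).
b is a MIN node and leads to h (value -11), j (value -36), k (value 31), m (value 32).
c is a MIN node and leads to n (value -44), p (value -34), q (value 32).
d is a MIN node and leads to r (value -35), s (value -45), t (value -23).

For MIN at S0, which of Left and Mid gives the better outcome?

Mid

a (MIN): min(-9, 42, -29) = -29
b (MIN): min(-11, -36, 31, 32) = -36
Left (MAX): max(-29, -36) = -29
c (MIN): min(-44, -34, 32) = -44
d (MIN): min(-35, -45, -23) = -45
Mid (MAX): max(-44, -45) = -44
MIN prefers the lower value; Left=-29, Mid=-44. Mid is better since -44 < -29.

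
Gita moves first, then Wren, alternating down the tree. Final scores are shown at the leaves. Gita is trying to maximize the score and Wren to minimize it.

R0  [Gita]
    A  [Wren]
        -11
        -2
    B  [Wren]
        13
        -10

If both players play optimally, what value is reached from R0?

A (Wren): min(-11, -2) = -11
B (Wren): min(13, -10) = -10
R0 (Gita): max(-11, -10) = -10

-10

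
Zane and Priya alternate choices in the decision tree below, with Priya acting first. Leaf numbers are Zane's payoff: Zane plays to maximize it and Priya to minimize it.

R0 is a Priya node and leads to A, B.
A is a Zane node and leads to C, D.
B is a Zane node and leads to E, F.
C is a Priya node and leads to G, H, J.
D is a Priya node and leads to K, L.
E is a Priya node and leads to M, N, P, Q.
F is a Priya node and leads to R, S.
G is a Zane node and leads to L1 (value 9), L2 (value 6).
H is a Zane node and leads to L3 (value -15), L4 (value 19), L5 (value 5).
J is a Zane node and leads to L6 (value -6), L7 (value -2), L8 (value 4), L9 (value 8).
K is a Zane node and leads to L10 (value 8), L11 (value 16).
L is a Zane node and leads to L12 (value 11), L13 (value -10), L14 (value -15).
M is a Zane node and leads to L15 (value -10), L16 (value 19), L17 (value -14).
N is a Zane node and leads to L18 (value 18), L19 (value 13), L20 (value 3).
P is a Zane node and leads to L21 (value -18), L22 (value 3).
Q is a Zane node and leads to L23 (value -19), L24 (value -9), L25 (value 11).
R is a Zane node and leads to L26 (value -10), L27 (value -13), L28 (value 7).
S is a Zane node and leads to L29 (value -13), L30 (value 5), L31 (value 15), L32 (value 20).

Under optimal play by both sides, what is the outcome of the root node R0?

G (Zane): max(9, 6) = 9
H (Zane): max(-15, 19, 5) = 19
J (Zane): max(-6, -2, 4, 8) = 8
C (Priya): min(9, 19, 8) = 8
K (Zane): max(8, 16) = 16
L (Zane): max(11, -10, -15) = 11
D (Priya): min(16, 11) = 11
A (Zane): max(8, 11) = 11
M (Zane): max(-10, 19, -14) = 19
N (Zane): max(18, 13, 3) = 18
P (Zane): max(-18, 3) = 3
Q (Zane): max(-19, -9, 11) = 11
E (Priya): min(19, 18, 3, 11) = 3
R (Zane): max(-10, -13, 7) = 7
S (Zane): max(-13, 5, 15, 20) = 20
F (Priya): min(7, 20) = 7
B (Zane): max(3, 7) = 7
R0 (Priya): min(11, 7) = 7

7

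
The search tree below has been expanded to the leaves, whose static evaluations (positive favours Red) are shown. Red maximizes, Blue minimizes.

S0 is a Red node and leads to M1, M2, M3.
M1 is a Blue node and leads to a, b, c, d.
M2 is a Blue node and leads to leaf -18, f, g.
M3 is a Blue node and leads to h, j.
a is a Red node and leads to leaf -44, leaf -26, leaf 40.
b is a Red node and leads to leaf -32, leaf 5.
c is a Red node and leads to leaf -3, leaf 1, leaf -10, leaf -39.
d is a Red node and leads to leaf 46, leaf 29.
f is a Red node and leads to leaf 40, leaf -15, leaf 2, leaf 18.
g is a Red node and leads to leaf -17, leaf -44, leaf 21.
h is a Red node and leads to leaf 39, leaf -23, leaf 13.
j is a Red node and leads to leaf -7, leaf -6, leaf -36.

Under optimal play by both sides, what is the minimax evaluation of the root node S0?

a (Red): max(-44, -26, 40) = 40
b (Red): max(-32, 5) = 5
c (Red): max(-3, 1, -10, -39) = 1
d (Red): max(46, 29) = 46
M1 (Blue): min(40, 5, 1, 46) = 1
f (Red): max(40, -15, 2, 18) = 40
g (Red): max(-17, -44, 21) = 21
M2 (Blue): min(-18, 40, 21) = -18
h (Red): max(39, -23, 13) = 39
j (Red): max(-7, -6, -36) = -6
M3 (Blue): min(39, -6) = -6
S0 (Red): max(1, -18, -6) = 1

1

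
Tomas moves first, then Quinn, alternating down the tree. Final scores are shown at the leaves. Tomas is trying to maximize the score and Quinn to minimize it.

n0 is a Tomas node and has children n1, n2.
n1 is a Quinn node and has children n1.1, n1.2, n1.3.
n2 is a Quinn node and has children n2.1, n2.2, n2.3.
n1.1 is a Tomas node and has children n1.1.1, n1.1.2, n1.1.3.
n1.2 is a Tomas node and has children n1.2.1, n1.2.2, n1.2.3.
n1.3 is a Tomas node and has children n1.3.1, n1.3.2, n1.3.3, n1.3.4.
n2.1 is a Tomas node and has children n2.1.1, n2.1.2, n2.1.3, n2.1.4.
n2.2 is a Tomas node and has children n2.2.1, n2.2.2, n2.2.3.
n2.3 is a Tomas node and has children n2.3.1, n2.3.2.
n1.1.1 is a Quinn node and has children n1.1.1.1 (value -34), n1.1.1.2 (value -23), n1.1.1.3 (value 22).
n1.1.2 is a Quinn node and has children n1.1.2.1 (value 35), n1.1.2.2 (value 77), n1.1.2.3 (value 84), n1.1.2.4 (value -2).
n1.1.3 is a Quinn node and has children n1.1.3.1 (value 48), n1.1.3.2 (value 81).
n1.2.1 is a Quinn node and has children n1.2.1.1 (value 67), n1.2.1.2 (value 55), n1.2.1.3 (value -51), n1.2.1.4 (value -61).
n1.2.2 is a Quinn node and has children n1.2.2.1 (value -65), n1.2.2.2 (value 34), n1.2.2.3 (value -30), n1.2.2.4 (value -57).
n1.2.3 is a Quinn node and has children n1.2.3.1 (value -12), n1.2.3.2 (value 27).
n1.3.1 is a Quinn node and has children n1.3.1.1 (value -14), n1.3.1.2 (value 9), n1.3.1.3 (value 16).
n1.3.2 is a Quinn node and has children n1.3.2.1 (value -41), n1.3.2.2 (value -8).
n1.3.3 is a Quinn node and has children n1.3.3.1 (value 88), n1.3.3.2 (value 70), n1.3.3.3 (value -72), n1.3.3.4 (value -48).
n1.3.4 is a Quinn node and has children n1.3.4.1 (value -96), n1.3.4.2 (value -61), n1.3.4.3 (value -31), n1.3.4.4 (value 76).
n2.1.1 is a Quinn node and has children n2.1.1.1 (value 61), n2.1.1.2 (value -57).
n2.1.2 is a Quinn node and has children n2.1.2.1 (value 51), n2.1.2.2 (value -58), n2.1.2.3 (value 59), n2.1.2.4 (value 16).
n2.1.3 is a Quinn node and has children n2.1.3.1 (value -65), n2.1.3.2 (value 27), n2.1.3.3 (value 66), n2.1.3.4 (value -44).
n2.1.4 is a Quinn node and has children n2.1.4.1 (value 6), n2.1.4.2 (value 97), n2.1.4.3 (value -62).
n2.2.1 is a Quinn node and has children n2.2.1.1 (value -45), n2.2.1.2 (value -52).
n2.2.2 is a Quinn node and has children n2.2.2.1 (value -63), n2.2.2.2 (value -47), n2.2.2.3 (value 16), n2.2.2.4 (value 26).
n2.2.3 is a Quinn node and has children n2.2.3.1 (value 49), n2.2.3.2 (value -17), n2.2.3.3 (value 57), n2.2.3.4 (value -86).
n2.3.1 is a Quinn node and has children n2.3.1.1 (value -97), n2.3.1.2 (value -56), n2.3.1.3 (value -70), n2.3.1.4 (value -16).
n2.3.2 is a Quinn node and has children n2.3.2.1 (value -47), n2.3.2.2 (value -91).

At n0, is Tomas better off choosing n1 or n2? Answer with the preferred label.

n1

n1.1.1 (Quinn): min(-34, -23, 22) = -34
n1.1.2 (Quinn): min(35, 77, 84, -2) = -2
n1.1.3 (Quinn): min(48, 81) = 48
n1.1 (Tomas): max(-34, -2, 48) = 48
n1.2.1 (Quinn): min(67, 55, -51, -61) = -61
n1.2.2 (Quinn): min(-65, 34, -30, -57) = -65
n1.2.3 (Quinn): min(-12, 27) = -12
n1.2 (Tomas): max(-61, -65, -12) = -12
n1.3.1 (Quinn): min(-14, 9, 16) = -14
n1.3.2 (Quinn): min(-41, -8) = -41
n1.3.3 (Quinn): min(88, 70, -72, -48) = -72
n1.3.4 (Quinn): min(-96, -61, -31, 76) = -96
n1.3 (Tomas): max(-14, -41, -72, -96) = -14
n1 (Quinn): min(48, -12, -14) = -14
n2.1.1 (Quinn): min(61, -57) = -57
n2.1.2 (Quinn): min(51, -58, 59, 16) = -58
n2.1.3 (Quinn): min(-65, 27, 66, -44) = -65
n2.1.4 (Quinn): min(6, 97, -62) = -62
n2.1 (Tomas): max(-57, -58, -65, -62) = -57
n2.2.1 (Quinn): min(-45, -52) = -52
n2.2.2 (Quinn): min(-63, -47, 16, 26) = -63
n2.2.3 (Quinn): min(49, -17, 57, -86) = -86
n2.2 (Tomas): max(-52, -63, -86) = -52
n2.3.1 (Quinn): min(-97, -56, -70, -16) = -97
n2.3.2 (Quinn): min(-47, -91) = -91
n2.3 (Tomas): max(-97, -91) = -91
n2 (Quinn): min(-57, -52, -91) = -91
Tomas prefers the higher value; n1=-14, n2=-91. n1 is better since -14 > -91.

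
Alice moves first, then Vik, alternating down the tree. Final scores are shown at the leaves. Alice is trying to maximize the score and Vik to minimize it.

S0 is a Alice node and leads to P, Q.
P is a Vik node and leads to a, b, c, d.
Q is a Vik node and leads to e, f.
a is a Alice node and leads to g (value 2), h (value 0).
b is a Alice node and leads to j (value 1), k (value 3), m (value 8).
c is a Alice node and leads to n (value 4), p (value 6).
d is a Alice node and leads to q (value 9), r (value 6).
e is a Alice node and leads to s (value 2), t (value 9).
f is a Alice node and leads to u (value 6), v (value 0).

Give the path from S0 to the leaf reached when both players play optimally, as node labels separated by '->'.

S0 -> Q -> f -> u

a (Alice): max(2, 0) = 2
b (Alice): max(1, 3, 8) = 8
c (Alice): max(4, 6) = 6
d (Alice): max(9, 6) = 9
P (Vik): min(2, 8, 6, 9) = 2
e (Alice): max(2, 9) = 9
f (Alice): max(6, 0) = 6
Q (Vik): min(9, 6) = 6
S0 (Alice): max(2, 6) = 6
At S0, Alice picks Q (highest: 6).
At Q, Vik picks f (lowest: 6).
At f, Alice picks u (highest: 6).
Terminal value 6.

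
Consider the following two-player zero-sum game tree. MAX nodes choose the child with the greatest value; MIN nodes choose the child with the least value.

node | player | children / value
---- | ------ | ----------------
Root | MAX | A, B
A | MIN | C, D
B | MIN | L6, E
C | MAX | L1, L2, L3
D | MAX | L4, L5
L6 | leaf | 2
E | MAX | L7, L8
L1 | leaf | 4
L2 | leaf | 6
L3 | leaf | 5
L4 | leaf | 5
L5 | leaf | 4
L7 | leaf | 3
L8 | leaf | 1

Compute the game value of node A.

5

C (MAX): max(4, 6, 5) = 6
D (MAX): max(5, 4) = 5
A (MIN): min(6, 5) = 5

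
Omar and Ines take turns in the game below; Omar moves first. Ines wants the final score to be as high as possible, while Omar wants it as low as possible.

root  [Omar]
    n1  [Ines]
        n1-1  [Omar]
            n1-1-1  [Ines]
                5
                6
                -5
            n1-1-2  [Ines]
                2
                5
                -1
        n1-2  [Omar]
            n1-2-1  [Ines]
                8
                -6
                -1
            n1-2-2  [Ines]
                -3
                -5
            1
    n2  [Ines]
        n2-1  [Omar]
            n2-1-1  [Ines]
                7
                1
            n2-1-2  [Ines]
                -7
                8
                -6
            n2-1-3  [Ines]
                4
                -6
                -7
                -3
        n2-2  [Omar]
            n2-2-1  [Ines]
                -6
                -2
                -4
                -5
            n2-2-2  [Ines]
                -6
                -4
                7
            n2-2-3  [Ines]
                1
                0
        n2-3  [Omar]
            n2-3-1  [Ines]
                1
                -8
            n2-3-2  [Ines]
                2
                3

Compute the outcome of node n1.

n1-1-1 (Ines): max(5, 6, -5) = 6
n1-1-2 (Ines): max(2, 5, -1) = 5
n1-1 (Omar): min(6, 5) = 5
n1-2-1 (Ines): max(8, -6, -1) = 8
n1-2-2 (Ines): max(-3, -5) = -3
n1-2 (Omar): min(8, -3, 1) = -3
n1 (Ines): max(5, -3) = 5

5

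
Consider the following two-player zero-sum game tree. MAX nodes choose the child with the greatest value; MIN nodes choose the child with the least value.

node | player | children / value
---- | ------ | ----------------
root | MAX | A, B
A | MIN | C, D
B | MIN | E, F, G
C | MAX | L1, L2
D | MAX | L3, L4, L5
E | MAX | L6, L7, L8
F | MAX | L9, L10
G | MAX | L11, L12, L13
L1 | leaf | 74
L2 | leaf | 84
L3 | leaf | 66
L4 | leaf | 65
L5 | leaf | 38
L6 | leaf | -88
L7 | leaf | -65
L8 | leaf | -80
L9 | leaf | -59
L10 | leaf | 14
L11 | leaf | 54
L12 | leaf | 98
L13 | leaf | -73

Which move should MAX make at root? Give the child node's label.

C (MAX): max(74, 84) = 84
D (MAX): max(66, 65, 38) = 66
A (MIN): min(84, 66) = 66
E (MAX): max(-88, -65, -80) = -65
F (MAX): max(-59, 14) = 14
G (MAX): max(54, 98, -73) = 98
B (MIN): min(-65, 14, 98) = -65
root (MAX): max(66, -65) = 66
MAX at root wants the highest of {A=66, B=-65}, so chooses A.

A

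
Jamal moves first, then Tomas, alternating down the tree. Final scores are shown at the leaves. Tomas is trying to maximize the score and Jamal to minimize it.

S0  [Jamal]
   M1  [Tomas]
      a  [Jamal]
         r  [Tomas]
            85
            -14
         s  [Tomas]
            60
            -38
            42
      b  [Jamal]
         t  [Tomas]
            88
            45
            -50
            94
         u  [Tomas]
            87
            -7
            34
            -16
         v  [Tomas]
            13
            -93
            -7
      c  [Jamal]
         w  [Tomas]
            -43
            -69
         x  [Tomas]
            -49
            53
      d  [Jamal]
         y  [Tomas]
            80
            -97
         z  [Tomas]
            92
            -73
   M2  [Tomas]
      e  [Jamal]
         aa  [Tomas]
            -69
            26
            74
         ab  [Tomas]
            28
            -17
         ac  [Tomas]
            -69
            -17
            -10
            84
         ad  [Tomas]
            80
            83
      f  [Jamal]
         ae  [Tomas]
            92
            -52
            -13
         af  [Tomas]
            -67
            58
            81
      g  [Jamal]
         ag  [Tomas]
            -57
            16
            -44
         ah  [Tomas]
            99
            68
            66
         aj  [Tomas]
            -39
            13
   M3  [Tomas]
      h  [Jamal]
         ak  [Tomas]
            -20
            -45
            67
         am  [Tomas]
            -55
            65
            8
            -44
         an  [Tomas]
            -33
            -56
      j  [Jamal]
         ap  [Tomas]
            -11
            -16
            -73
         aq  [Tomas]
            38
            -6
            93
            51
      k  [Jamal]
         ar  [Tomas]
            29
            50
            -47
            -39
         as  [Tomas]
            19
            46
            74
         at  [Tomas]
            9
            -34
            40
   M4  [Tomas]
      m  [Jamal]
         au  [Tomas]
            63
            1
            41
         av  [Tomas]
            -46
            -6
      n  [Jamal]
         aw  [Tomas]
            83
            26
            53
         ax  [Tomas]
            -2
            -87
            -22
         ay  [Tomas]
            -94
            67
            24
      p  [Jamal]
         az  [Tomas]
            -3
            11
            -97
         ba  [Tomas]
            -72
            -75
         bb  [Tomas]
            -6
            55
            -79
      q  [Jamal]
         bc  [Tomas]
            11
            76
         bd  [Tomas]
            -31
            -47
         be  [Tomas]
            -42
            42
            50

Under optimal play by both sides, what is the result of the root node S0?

-2

r (Tomas): max(85, -14) = 85
s (Tomas): max(60, -38, 42) = 60
a (Jamal): min(85, 60) = 60
t (Tomas): max(88, 45, -50, 94) = 94
u (Tomas): max(87, -7, 34, -16) = 87
v (Tomas): max(13, -93, -7) = 13
b (Jamal): min(94, 87, 13) = 13
w (Tomas): max(-43, -69) = -43
x (Tomas): max(-49, 53) = 53
c (Jamal): min(-43, 53) = -43
y (Tomas): max(80, -97) = 80
z (Tomas): max(92, -73) = 92
d (Jamal): min(80, 92) = 80
M1 (Tomas): max(60, 13, -43, 80) = 80
aa (Tomas): max(-69, 26, 74) = 74
ab (Tomas): max(28, -17) = 28
ac (Tomas): max(-69, -17, -10, 84) = 84
ad (Tomas): max(80, 83) = 83
e (Jamal): min(74, 28, 84, 83) = 28
ae (Tomas): max(92, -52, -13) = 92
af (Tomas): max(-67, 58, 81) = 81
f (Jamal): min(92, 81) = 81
ag (Tomas): max(-57, 16, -44) = 16
ah (Tomas): max(99, 68, 66) = 99
aj (Tomas): max(-39, 13) = 13
g (Jamal): min(16, 99, 13) = 13
M2 (Tomas): max(28, 81, 13) = 81
ak (Tomas): max(-20, -45, 67) = 67
am (Tomas): max(-55, 65, 8, -44) = 65
an (Tomas): max(-33, -56) = -33
h (Jamal): min(67, 65, -33) = -33
ap (Tomas): max(-11, -16, -73) = -11
aq (Tomas): max(38, -6, 93, 51) = 93
j (Jamal): min(-11, 93) = -11
ar (Tomas): max(29, 50, -47, -39) = 50
as (Tomas): max(19, 46, 74) = 74
at (Tomas): max(9, -34, 40) = 40
k (Jamal): min(50, 74, 40) = 40
M3 (Tomas): max(-33, -11, 40) = 40
au (Tomas): max(63, 1, 41) = 63
av (Tomas): max(-46, -6) = -6
m (Jamal): min(63, -6) = -6
aw (Tomas): max(83, 26, 53) = 83
ax (Tomas): max(-2, -87, -22) = -2
ay (Tomas): max(-94, 67, 24) = 67
n (Jamal): min(83, -2, 67) = -2
az (Tomas): max(-3, 11, -97) = 11
ba (Tomas): max(-72, -75) = -72
bb (Tomas): max(-6, 55, -79) = 55
p (Jamal): min(11, -72, 55) = -72
bc (Tomas): max(11, 76) = 76
bd (Tomas): max(-31, -47) = -31
be (Tomas): max(-42, 42, 50) = 50
q (Jamal): min(76, -31, 50) = -31
M4 (Tomas): max(-6, -2, -72, -31) = -2
S0 (Jamal): min(80, 81, 40, -2) = -2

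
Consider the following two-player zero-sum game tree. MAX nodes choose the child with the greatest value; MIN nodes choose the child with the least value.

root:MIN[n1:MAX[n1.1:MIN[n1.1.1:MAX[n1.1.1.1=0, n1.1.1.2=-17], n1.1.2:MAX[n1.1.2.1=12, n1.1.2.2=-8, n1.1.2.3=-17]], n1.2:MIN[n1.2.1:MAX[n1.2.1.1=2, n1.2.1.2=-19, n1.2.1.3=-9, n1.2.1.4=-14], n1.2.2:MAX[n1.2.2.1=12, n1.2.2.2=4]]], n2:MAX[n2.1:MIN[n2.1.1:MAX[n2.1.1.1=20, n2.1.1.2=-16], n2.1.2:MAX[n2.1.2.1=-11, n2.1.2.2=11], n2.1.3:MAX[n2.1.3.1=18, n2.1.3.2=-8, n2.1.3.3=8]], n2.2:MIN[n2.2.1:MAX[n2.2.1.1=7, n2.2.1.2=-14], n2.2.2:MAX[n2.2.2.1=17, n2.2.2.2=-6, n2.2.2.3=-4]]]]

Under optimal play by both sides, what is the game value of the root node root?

n1.1.1 (MAX): max(0, -17) = 0
n1.1.2 (MAX): max(12, -8, -17) = 12
n1.1 (MIN): min(0, 12) = 0
n1.2.1 (MAX): max(2, -19, -9, -14) = 2
n1.2.2 (MAX): max(12, 4) = 12
n1.2 (MIN): min(2, 12) = 2
n1 (MAX): max(0, 2) = 2
n2.1.1 (MAX): max(20, -16) = 20
n2.1.2 (MAX): max(-11, 11) = 11
n2.1.3 (MAX): max(18, -8, 8) = 18
n2.1 (MIN): min(20, 11, 18) = 11
n2.2.1 (MAX): max(7, -14) = 7
n2.2.2 (MAX): max(17, -6, -4) = 17
n2.2 (MIN): min(7, 17) = 7
n2 (MAX): max(11, 7) = 11
root (MIN): min(2, 11) = 2

2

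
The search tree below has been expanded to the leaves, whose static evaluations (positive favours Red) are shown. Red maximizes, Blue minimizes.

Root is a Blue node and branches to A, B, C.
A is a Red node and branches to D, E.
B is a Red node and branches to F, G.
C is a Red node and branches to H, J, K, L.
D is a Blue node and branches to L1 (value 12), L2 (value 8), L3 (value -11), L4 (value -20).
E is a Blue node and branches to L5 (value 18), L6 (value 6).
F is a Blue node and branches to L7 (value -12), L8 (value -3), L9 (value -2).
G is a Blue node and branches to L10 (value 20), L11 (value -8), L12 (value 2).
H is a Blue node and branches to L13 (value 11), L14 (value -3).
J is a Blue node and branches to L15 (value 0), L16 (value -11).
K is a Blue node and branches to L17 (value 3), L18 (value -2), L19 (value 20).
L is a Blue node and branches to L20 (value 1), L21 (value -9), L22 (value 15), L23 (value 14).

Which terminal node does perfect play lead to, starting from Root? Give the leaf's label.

D (Blue): min(12, 8, -11, -20) = -20
E (Blue): min(18, 6) = 6
A (Red): max(-20, 6) = 6
F (Blue): min(-12, -3, -2) = -12
G (Blue): min(20, -8, 2) = -8
B (Red): max(-12, -8) = -8
H (Blue): min(11, -3) = -3
J (Blue): min(0, -11) = -11
K (Blue): min(3, -2, 20) = -2
L (Blue): min(1, -9, 15, 14) = -9
C (Red): max(-3, -11, -2, -9) = -2
Root (Blue): min(6, -8, -2) = -8
At Root, Blue picks B (lowest: -8).
At B, Red picks G (highest: -8).
At G, Blue picks L11 (lowest: -8).
Terminal value -8.

L11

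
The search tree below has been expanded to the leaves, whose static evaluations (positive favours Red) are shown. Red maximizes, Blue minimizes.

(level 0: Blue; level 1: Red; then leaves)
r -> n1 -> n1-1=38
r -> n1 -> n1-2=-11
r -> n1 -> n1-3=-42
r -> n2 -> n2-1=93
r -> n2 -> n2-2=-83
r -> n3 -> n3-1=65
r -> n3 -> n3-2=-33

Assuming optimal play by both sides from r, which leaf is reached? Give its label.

n1-1

n1 (Red): max(38, -11, -42) = 38
n2 (Red): max(93, -83) = 93
n3 (Red): max(65, -33) = 65
r (Blue): min(38, 93, 65) = 38
At r, Blue picks n1 (lowest: 38).
At n1, Red picks n1-1 (highest: 38).
Terminal value 38.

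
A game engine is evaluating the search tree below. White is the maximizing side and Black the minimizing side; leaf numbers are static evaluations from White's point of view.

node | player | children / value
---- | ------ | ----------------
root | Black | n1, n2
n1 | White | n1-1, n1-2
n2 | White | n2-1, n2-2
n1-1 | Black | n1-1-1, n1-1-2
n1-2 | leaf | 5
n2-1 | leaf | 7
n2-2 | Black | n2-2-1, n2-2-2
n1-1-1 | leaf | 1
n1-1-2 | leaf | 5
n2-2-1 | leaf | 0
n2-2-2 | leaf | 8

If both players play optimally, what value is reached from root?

5

n1-1 (Black): min(1, 5) = 1
n1 (White): max(1, 5) = 5
n2-2 (Black): min(0, 8) = 0
n2 (White): max(7, 0) = 7
root (Black): min(5, 7) = 5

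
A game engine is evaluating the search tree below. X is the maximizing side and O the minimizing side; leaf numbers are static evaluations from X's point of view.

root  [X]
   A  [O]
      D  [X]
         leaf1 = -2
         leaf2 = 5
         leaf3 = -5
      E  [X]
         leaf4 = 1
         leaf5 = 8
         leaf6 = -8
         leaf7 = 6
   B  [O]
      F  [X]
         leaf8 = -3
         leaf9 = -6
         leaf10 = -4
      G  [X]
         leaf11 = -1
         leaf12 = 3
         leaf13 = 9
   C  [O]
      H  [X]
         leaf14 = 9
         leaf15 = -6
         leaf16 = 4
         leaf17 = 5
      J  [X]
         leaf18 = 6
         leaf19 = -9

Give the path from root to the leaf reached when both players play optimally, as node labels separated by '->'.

root -> C -> J -> leaf18

D (X): max(-2, 5, -5) = 5
E (X): max(1, 8, -8, 6) = 8
A (O): min(5, 8) = 5
F (X): max(-3, -6, -4) = -3
G (X): max(-1, 3, 9) = 9
B (O): min(-3, 9) = -3
H (X): max(9, -6, 4, 5) = 9
J (X): max(6, -9) = 6
C (O): min(9, 6) = 6
root (X): max(5, -3, 6) = 6
At root, X picks C (highest: 6).
At C, O picks J (lowest: 6).
At J, X picks leaf18 (highest: 6).
Terminal value 6.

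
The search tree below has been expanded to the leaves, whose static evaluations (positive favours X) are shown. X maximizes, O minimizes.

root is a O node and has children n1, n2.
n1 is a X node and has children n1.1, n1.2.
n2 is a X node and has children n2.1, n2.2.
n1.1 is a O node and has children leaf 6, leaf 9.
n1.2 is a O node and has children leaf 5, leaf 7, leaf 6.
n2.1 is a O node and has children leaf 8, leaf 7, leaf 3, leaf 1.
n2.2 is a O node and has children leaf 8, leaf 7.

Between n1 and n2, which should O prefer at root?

n1.1 (O): min(6, 9) = 6
n1.2 (O): min(5, 7, 6) = 5
n1 (X): max(6, 5) = 6
n2.1 (O): min(8, 7, 3, 1) = 1
n2.2 (O): min(8, 7) = 7
n2 (X): max(1, 7) = 7
O prefers the lower value; n1=6, n2=7. n1 is better since 6 < 7.

n1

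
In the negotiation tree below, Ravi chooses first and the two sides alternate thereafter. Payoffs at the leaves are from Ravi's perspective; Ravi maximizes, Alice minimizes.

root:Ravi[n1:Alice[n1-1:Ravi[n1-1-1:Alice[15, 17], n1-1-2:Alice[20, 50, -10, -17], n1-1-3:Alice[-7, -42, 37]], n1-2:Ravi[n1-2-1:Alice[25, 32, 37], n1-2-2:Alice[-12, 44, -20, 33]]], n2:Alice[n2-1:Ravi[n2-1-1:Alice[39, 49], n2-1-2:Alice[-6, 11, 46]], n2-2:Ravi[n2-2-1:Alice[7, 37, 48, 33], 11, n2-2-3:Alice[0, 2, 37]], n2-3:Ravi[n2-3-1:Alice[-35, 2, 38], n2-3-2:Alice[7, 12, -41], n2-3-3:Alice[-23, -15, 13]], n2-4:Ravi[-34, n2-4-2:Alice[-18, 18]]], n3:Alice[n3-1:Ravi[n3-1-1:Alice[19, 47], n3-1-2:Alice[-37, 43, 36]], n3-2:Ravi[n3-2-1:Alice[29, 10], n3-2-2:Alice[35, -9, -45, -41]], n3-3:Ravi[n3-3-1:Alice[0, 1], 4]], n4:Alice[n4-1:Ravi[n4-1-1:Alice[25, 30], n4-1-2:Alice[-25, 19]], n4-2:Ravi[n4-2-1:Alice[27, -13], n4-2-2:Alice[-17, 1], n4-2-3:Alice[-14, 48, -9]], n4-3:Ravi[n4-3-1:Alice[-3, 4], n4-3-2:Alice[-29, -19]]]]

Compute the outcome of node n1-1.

15

n1-1-1 (Alice): min(15, 17) = 15
n1-1-2 (Alice): min(20, 50, -10, -17) = -17
n1-1-3 (Alice): min(-7, -42, 37) = -42
n1-1 (Ravi): max(15, -17, -42) = 15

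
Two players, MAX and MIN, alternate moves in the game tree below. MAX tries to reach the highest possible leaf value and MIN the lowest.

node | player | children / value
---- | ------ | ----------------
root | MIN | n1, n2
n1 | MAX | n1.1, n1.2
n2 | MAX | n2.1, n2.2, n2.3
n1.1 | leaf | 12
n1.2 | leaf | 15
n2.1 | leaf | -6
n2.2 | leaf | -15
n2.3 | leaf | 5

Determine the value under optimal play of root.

n1 (MAX): max(12, 15) = 15
n2 (MAX): max(-6, -15, 5) = 5
root (MIN): min(15, 5) = 5

5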